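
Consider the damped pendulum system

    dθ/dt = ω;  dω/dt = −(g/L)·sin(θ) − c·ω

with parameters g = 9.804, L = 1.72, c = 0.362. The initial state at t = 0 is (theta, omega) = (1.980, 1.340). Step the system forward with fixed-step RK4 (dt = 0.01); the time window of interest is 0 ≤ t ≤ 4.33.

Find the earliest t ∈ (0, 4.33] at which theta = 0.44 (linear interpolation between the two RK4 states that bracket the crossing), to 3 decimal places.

t=0.000: state=(1.980, 1.340)
step 1 (dt=0.01): k1=(1.340, -5.714), k2=(1.311, -5.689), k3=(1.312, -5.689), k4=(1.283, -5.664); state += dt/6·(k1+2k2+2k3+k4)
t=0.010: state=(1.993, 1.283)
t=0.020: state=(2.006, 1.227)
t=0.030: state=(2.018, 1.171)
continuing one RK4 step at a time; state shown every 20 steps (Δt=0.2):
t=0.200: state=(2.140, 0.286)
t=0.400: state=(2.102, -0.662)
t=0.600: state=(1.875, -1.612)
t=0.800: state=(1.455, -2.585)
t=1.000: state=(0.851, -3.399)
t=1.110: state=(0.462, -3.639)
next step: t=1.120: state=(0.425, -3.650) — theta has crossed 0.44
linear interpolation between t=1.110 (0.46193) and t=1.120 (0.42548) → t≈1.116

t = 1.116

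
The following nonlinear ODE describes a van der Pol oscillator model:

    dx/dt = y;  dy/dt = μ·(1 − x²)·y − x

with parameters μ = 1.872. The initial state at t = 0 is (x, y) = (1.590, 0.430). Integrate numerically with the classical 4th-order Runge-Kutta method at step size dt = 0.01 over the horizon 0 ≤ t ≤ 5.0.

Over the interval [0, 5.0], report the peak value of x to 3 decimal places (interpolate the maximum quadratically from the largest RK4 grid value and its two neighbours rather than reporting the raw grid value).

t=0.000: state=(1.590, 0.430)
step 1 (dt=0.01): k1=(0.430, -2.820), k2=(0.416, -2.787), k3=(0.416, -2.787), k4=(0.402, -2.754); state += dt/6·(k1+2k2+2k3+k4)
t=0.010: state=(1.594, 0.402)
t=0.020: state=(1.598, 0.375)
t=0.030: state=(1.602, 0.348)
continuing one RK4 step at a time; state shown every 20 steps (Δt=0.2):
t=0.200: state=(1.628, -0.007)
t=0.400: state=(1.600, -0.247)
t=0.600: state=(1.536, -0.385)
t=0.800: state=(1.449, -0.484)
t=1.000: state=(1.343, -0.575)
t=1.200: state=(1.218, -0.681)
t=1.400: state=(1.068, -0.824)
t=1.600: state=(0.884, -1.035)
t=1.800: state=(0.646, -1.372)
t=2.000: state=(0.320, -1.933)
t=2.200: state=(-0.149, -2.809)
t=2.400: state=(-0.803, -3.619)
t=2.600: state=(-1.492, -2.928)
t=2.800: state=(-1.897, -1.154)
t=3.000: state=(-2.012, -0.153)
t=3.200: state=(-2.002, 0.191)
t=3.400: state=(-1.950, 0.306)
t=3.600: state=(-1.883, 0.356)
t=3.800: state=(-1.809, 0.389)
t=4.000: state=(-1.728, 0.420)
t=4.200: state=(-1.640, 0.456)
t=4.400: state=(-1.545, 0.500)
t=4.600: state=(-1.439, 0.557)
t=4.800: state=(-1.321, 0.632)
t=5.000: state=(-1.184, 0.737)
largest grid value and its neighbours: x(0.190)=1.62821, x(0.200)=1.62822, x(0.210)=1.62807
parabola through these three points peaks at t≈0.196 with x≈1.62823

max x = 1.628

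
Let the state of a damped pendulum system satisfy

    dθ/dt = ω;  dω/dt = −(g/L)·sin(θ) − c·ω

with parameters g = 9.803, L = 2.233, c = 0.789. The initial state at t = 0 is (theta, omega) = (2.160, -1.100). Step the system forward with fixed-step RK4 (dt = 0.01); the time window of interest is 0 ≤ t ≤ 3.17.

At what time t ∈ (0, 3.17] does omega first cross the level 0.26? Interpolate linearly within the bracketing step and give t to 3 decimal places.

t=0.000: state=(2.160, -1.100)
step 1 (dt=0.01): k1=(-1.100, -2.782), k2=(-1.114, -2.784), k3=(-1.114, -2.784), k4=(-1.128, -2.787); state += dt/6·(k1+2k2+2k3+k4)
t=0.010: state=(2.149, -1.128)
t=0.020: state=(2.137, -1.156)
t=0.030: state=(2.126, -1.184)
continuing one RK4 step at a time; state shown every 20 steps (Δt=0.2):
t=0.200: state=(1.884, -1.666)
t=0.400: state=(1.494, -2.224)
t=0.600: state=(1.002, -2.662)
t=0.800: state=(0.449, -2.802)
t=1.000: state=(-0.091, -2.527)
t=1.200: state=(-0.538, -1.896)
t=1.400: state=(-0.838, -1.095)
t=1.600: state=(-0.976, -0.288)
t=1.740: state=(-0.979, 0.226)
next step: t=1.750: state=(-0.977, 0.261) — omega has crossed 0.26
linear interpolation between t=1.740 (0.22610) and t=1.750 (0.26059) → t≈1.750

t = 1.750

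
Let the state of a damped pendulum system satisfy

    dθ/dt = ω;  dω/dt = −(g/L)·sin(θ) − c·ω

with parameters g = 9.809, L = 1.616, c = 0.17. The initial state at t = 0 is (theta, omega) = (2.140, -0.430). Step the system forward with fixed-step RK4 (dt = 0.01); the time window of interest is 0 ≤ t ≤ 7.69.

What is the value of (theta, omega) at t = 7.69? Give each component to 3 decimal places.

(theta, omega) = (-0.839, 1.342)

t=0.000: state=(2.140, -0.430)
step 1 (dt=0.01): k1=(-0.430, -5.040), k2=(-0.455, -5.043), k3=(-0.455, -5.043), k4=(-0.480, -5.046); state += dt/6·(k1+2k2+2k3+k4)
t=0.010: state=(2.135, -0.480)
t=0.020: state=(2.130, -0.531)
t=0.030: state=(2.125, -0.582)
continuing one RK4 step at a time; state shown every 25 steps (Δt=0.25):
t=0.250: state=(1.871, -1.738)
t=0.500: state=(1.262, -3.128)
t=0.750: state=(0.345, -4.046)
t=1.000: state=(-0.647, -3.647)
t=1.250: state=(-1.392, -2.234)
t=1.500: state=(-1.753, -0.665)
t=1.750: state=(-1.733, 0.818)
t=2.000: state=(-1.347, 2.260)
t=2.250: state=(-0.627, 3.396)
t=2.500: state=(0.264, 3.512)
t=2.750: state=(1.029, 2.464)
t=3.000: state=(1.459, 0.950)
t=3.250: state=(1.505, -0.572)
t=3.500: state=(1.180, -1.998)
t=3.750: state=(0.536, -3.038)
t=4.000: state=(-0.257, -3.112)
t=4.250: state=(-0.930, -2.139)
t=4.500: state=(-1.289, -0.707)
t=4.750: state=(-1.281, 0.760)
t=5.000: state=(-0.922, 2.063)
t=5.250: state=(-0.294, 2.829)
t=5.500: state=(0.409, 2.618)
t=5.750: state=(0.943, 1.563)
t=6.000: state=(1.164, 0.188)
t=6.250: state=(1.040, -1.162)
t=6.500: state=(0.607, -2.215)
t=6.750: state=(-0.009, -2.561)
t=7.000: state=(-0.596, -1.999)
t=7.250: state=(-0.960, -0.853)
t=7.500: state=(-1.011, 0.442)
t=7.690: state=(-0.839, 1.342)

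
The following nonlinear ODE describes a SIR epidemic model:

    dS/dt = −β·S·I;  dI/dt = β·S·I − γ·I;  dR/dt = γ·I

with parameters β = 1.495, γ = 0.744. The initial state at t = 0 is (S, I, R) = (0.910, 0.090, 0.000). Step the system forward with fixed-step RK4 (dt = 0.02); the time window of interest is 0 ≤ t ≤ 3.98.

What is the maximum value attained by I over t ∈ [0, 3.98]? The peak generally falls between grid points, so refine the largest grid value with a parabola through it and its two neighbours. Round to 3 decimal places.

max I = 0.202

t=0.000: state=(0.910, 0.090, 0.000)
step 1 (dt=0.02): k1=(-0.122, 0.055, 0.067), k2=(-0.123, 0.056, 0.067), k3=(-0.123, 0.056, 0.067), k4=(-0.124, 0.056, 0.068); state += dt/6·(k1+2k2+2k3+k4)
t=0.020: state=(0.908, 0.091, 0.001)
t=0.040: state=(0.905, 0.092, 0.003)
t=0.060: state=(0.903, 0.093, 0.004)
continuing one RK4 step at a time; state shown every 10 steps (Δt=0.2):
t=0.200: state=(0.884, 0.101, 0.014)
t=0.400: state=(0.856, 0.113, 0.030)
t=0.600: state=(0.826, 0.126, 0.048)
t=0.800: state=(0.794, 0.138, 0.068)
t=1.000: state=(0.761, 0.150, 0.089)
t=1.200: state=(0.726, 0.161, 0.112)
t=1.400: state=(0.691, 0.172, 0.137)
t=1.600: state=(0.655, 0.181, 0.163)
t=1.800: state=(0.620, 0.189, 0.191)
t=2.000: state=(0.585, 0.195, 0.220)
t=2.200: state=(0.552, 0.199, 0.249)
t=2.400: state=(0.520, 0.202, 0.279)
t=2.600: state=(0.489, 0.202, 0.309)
t=2.800: state=(0.461, 0.201, 0.339)
t=3.000: state=(0.434, 0.198, 0.368)
t=3.200: state=(0.409, 0.193, 0.397)
t=3.400: state=(0.387, 0.187, 0.426)
t=3.600: state=(0.366, 0.181, 0.453)
t=3.800: state=(0.347, 0.173, 0.480)
t=3.980: state=(0.332, 0.166, 0.502)
largest grid value and its neighbours: I(2.520)=0.20198, I(2.540)=0.20199, I(2.560)=0.20198
parabola through these three points peaks at t≈2.544 with I≈0.20199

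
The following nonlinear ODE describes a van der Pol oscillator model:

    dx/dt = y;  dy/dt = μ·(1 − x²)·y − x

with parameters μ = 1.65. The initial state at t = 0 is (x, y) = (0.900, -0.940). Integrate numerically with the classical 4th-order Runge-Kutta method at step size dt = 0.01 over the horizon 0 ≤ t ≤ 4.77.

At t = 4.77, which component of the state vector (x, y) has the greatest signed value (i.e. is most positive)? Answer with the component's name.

largest component: y

t=0.000: state=(0.900, -0.940)
step 1 (dt=0.01): k1=(-0.940, -1.195), k2=(-0.946, -1.205), k3=(-0.946, -1.205), k4=(-0.952, -1.216); state += dt/6·(k1+2k2+2k3+k4)
t=0.010: state=(0.891, -0.952)
t=0.020: state=(0.881, -0.964)
t=0.030: state=(0.871, -0.977)
continuing one RK4 step at a time; state shown every 20 steps (Δt=0.2):
t=0.200: state=(0.685, -1.230)
t=0.400: state=(0.398, -1.671)
t=0.600: state=(0.001, -2.333)
t=0.800: state=(-0.544, -3.092)
t=1.000: state=(-1.189, -3.148)
t=1.200: state=(-1.708, -1.893)
t=1.400: state=(-1.947, -0.600)
t=1.600: state=(-1.995, 0.025)
t=1.800: state=(-1.962, 0.264)
t=2.000: state=(-1.898, 0.363)
t=2.200: state=(-1.820, 0.417)
t=2.400: state=(-1.732, 0.460)
t=2.600: state=(-1.636, 0.505)
t=2.800: state=(-1.530, 0.558)
t=3.000: state=(-1.412, 0.626)
t=3.200: state=(-1.278, 0.716)
t=3.400: state=(-1.123, 0.843)
t=3.600: state=(-0.937, 1.031)
t=3.800: state=(-0.704, 1.320)
t=4.000: state=(-0.397, 1.780)
t=4.200: state=(0.025, 2.481)
t=4.400: state=(0.602, 3.253)
t=4.600: state=(1.269, 3.163)
t=4.770: state=(1.716, 1.990)
compare at T: x=1.716, y=1.990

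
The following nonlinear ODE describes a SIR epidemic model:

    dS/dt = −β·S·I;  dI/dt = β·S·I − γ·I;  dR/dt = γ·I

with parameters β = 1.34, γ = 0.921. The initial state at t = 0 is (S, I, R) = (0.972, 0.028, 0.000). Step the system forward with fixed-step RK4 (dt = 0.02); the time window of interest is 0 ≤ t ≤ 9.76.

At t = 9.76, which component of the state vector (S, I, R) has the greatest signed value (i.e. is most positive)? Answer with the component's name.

t=0.000: state=(0.972, 0.028, 0.000)
step 1 (dt=0.02): k1=(-0.036, 0.011, 0.026), k2=(-0.037, 0.011, 0.026), k3=(-0.037, 0.011, 0.026), k4=(-0.037, 0.011, 0.026); state += dt/6·(k1+2k2+2k3+k4)
t=0.020: state=(0.971, 0.028, 0.001)
t=0.040: state=(0.971, 0.028, 0.001)
t=0.060: state=(0.970, 0.029, 0.002)
continuing one RK4 step at a time; state shown every 25 steps (Δt=0.5):
t=0.500: state=(0.952, 0.034, 0.014)
t=1.000: state=(0.929, 0.040, 0.031)
t=1.500: state=(0.903, 0.047, 0.051)
t=2.000: state=(0.873, 0.053, 0.074)
t=2.500: state=(0.840, 0.060, 0.100)
t=3.000: state=(0.806, 0.065, 0.129)
t=3.500: state=(0.770, 0.070, 0.160)
t=4.000: state=(0.734, 0.073, 0.193)
t=4.500: state=(0.699, 0.074, 0.227)
t=5.000: state=(0.665, 0.074, 0.261)
t=5.500: state=(0.633, 0.072, 0.295)
t=6.000: state=(0.604, 0.069, 0.327)
t=6.500: state=(0.577, 0.065, 0.358)
t=7.000: state=(0.554, 0.060, 0.387)
t=7.500: state=(0.533, 0.054, 0.413)
t=8.000: state=(0.515, 0.048, 0.437)
t=8.500: state=(0.500, 0.043, 0.458)
t=9.000: state=(0.486, 0.038, 0.476)
t=9.500: state=(0.475, 0.033, 0.492)
t=9.760: state=(0.470, 0.030, 0.500)
compare at T: S=0.470, I=0.030, R=0.500

largest component: R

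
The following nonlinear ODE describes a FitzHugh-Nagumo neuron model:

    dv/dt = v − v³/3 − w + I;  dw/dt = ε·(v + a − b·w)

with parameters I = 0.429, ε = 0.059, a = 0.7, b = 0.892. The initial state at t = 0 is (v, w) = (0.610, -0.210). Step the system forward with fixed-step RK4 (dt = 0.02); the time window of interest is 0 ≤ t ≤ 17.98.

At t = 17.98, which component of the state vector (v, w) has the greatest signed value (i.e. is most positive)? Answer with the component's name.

largest component: w

t=0.000: state=(0.610, -0.210)
step 1 (dt=0.02): k1=(1.173, 0.088), k2=(1.180, 0.089), k3=(1.180, 0.089), k4=(1.186, 0.090); state += dt/6·(k1+2k2+2k3+k4)
t=0.020: state=(0.634, -0.208)
t=0.040: state=(0.657, -0.206)
t=0.060: state=(0.682, -0.205)
continuing one RK4 step at a time; state shown every 50 steps (Δt=1):
t=1.000: state=(1.691, -0.090)
t=2.000: state=(1.893, 0.061)
t=3.000: state=(1.856, 0.206)
t=4.000: state=(1.801, 0.341)
t=5.000: state=(1.743, 0.465)
t=6.000: state=(1.684, 0.580)
t=7.000: state=(1.624, 0.686)
t=8.000: state=(1.563, 0.782)
t=9.000: state=(1.499, 0.871)
t=10.000: state=(1.432, 0.950)
t=11.000: state=(1.362, 1.022)
t=12.000: state=(1.285, 1.086)
t=13.000: state=(1.201, 1.142)
t=14.000: state=(1.104, 1.190)
t=15.000: state=(0.986, 1.229)
t=16.000: state=(0.827, 1.259)
t=17.000: state=(0.576, 1.276)
t=17.980: state=(0.077, 1.271)
compare at T: v=0.077, w=1.271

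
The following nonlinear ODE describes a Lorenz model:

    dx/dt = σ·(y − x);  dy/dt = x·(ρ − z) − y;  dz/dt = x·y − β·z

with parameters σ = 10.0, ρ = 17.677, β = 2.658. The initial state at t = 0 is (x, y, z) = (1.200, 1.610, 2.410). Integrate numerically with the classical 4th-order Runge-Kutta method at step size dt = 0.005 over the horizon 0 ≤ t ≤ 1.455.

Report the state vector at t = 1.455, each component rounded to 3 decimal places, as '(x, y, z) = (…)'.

(x, y, z) = (-8.891, -4.500, 23.998)

t=0.000: state=(1.200, 1.610, 2.410)
step 1 (dt=0.005): k1=(4.100, 16.710, -4.474), k2=(4.415, 16.839, -4.377), k3=(4.411, 16.850, -4.376), k4=(4.722, 16.990, -4.277); state += dt/6·(k1+2k2+2k3+k4)
t=0.005: state=(1.222, 1.694, 2.388)
t=0.010: state=(1.247, 1.780, 2.367)
t=0.015: state=(1.275, 1.867, 2.347)
continuing one RK4 step at a time; state shown every 10 steps (Δt=0.05):
t=0.050: state=(1.553, 2.546, 2.243)
t=0.100: state=(2.201, 3.819, 2.242)
t=0.150: state=(3.202, 5.626, 2.558)
t=0.200: state=(4.667, 8.142, 3.507)
t=0.250: state=(6.702, 11.363, 5.676)
t=0.300: state=(9.261, 14.677, 9.898)
t=0.350: state=(11.831, 16.276, 16.507)
t=0.400: state=(13.218, 13.875, 23.615)
t=0.450: state=(12.282, 8.006, 27.380)
t=0.500: state=(9.354, 2.489, 26.591)
t=0.550: state=(5.942, -0.450, 23.595)
t=0.600: state=(3.180, -1.402, 20.450)
t=0.650: state=(1.342, -1.500, 17.754)
t=0.700: state=(0.245, -1.398, 15.495)
t=0.750: state=(-0.388, -1.350, 13.573)
t=0.800: state=(-0.779, -1.431, 11.923)
t=0.850: state=(-1.079, -1.659, 10.507)
t=0.900: state=(-1.384, -2.046, 9.306)
t=0.950: state=(-1.761, -2.627, 8.319)
t=1.000: state=(-2.269, -3.454, 7.570)
t=1.050: state=(-2.968, -4.602, 7.121)
t=1.100: state=(-3.927, -6.151, 7.102)
t=1.150: state=(-5.211, -8.135, 7.748)
t=1.200: state=(-6.844, -10.419, 9.416)
t=1.250: state=(-8.712, -12.485, 12.465)
t=1.300: state=(-10.432, -13.300, 16.805)
t=1.350: state=(-11.333, -11.857, 21.279)
t=1.400: state=(-10.853, -8.448, 24.001)
t=1.450: state=(-9.108, -4.810, 24.108)
t=1.455: state=(-8.891, -4.500, 23.998)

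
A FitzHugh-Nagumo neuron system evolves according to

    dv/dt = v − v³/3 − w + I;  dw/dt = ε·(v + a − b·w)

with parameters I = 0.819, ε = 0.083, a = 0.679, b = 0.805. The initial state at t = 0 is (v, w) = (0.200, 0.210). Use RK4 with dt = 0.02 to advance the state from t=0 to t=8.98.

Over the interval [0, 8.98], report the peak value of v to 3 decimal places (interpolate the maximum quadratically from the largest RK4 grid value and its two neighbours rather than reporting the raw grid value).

t=0.000: state=(0.200, 0.210)
step 1 (dt=0.02): k1=(0.806, 0.059), k2=(0.813, 0.060), k3=(0.814, 0.060), k4=(0.821, 0.060); state += dt/6·(k1+2k2+2k3+k4)
t=0.020: state=(0.216, 0.211)
t=0.040: state=(0.233, 0.212)
t=0.060: state=(0.250, 0.214)
continuing one RK4 step at a time; state shown every 25 steps (Δt=0.5):
t=0.500: state=(0.694, 0.249)
t=1.000: state=(1.284, 0.309)
t=1.500: state=(1.690, 0.388)
t=2.000: state=(1.834, 0.475)
t=2.500: state=(1.854, 0.563)
t=3.000: state=(1.835, 0.648)
t=3.500: state=(1.805, 0.728)
t=4.000: state=(1.772, 0.805)
t=4.500: state=(1.737, 0.878)
t=5.000: state=(1.702, 0.947)
t=5.500: state=(1.667, 1.012)
t=6.000: state=(1.632, 1.074)
t=6.500: state=(1.596, 1.132)
t=7.000: state=(1.559, 1.187)
t=7.500: state=(1.523, 1.239)
t=8.000: state=(1.485, 1.287)
t=8.500: state=(1.447, 1.333)
t=8.980: state=(1.410, 1.373)
largest grid value and its neighbours: v(2.380)=1.85465, v(2.400)=1.85471, v(2.420)=1.85471
parabola through these three points peaks at t≈2.408 with v≈1.85472

max v = 1.855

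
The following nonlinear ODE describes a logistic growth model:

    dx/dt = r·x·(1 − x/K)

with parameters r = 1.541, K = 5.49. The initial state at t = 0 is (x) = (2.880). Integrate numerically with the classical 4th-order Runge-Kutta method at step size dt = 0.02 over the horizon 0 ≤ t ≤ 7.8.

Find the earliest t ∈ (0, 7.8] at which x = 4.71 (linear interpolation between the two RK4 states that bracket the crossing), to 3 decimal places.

t = 1.103

t=0.000: state=(2.880)
step 1 (dt=0.02): k1=(2.110), k2=(2.108), k3=(2.108), k4=(2.106); state += dt/6·(k1+2k2+2k3+k4)
t=0.020: state=(2.922)
t=0.040: state=(2.964)
t=0.060: state=(3.006)
continuing one RK4 step at a time; state shown every 25 steps (Δt=0.5):
t=0.500: state=(3.868)
t=1.000: state=(4.598)
t=1.100: state=(4.707)
next step: t=1.120: state=(4.727) — x has crossed 4.71
linear interpolation between t=1.100 (4.70691) and t=1.120 (4.72738) → t≈1.103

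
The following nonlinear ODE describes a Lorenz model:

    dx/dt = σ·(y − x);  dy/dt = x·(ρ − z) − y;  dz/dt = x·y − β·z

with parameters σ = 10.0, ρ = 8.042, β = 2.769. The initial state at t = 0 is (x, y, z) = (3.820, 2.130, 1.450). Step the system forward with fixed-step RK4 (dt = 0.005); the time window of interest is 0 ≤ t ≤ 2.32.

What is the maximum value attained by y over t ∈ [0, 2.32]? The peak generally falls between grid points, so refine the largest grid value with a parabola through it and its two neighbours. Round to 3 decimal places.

max y = 7.218

t=0.000: state=(3.820, 2.130, 1.450)
step 1 (dt=0.005): k1=(-16.900, 23.051, 4.122), k2=(-15.901, 22.676, 4.221), k3=(-15.936, 22.693, 4.222), k4=(-14.969, 22.334, 4.318); state += dt/6·(k1+2k2+2k3+k4)
t=0.005: state=(3.740, 2.243, 1.471)
t=0.010: state=(3.670, 2.353, 1.493)
t=0.015: state=(3.609, 2.460, 1.516)
continuing one RK4 step at a time; state shown every 20 steps (Δt=0.1):
t=0.100: state=(3.473, 4.012, 2.051)
t=0.200: state=(4.420, 5.645, 3.232)
t=0.300: state=(5.706, 6.937, 5.300)
t=0.400: state=(6.622, 7.096, 7.920)
t=0.500: state=(6.508, 5.817, 9.799)
t=0.600: state=(5.432, 4.120, 10.013)
t=0.700: state=(4.158, 3.020, 9.045)
t=0.800: state=(3.257, 2.604, 7.738)
t=0.900: state=(2.833, 2.618, 6.543)
t=1.000: state=(2.788, 2.896, 5.628)
t=1.100: state=(3.023, 3.373, 5.058)
t=1.200: state=(3.472, 4.010, 4.883)
t=1.300: state=(4.074, 4.724, 5.151)
t=1.400: state=(4.725, 5.346, 5.863)
t=1.500: state=(5.247, 5.634, 6.871)
t=1.600: state=(5.443, 5.435, 7.828)
t=1.700: state=(5.241, 4.868, 8.353)
t=1.800: state=(4.770, 4.244, 8.318)
t=1.900: state=(4.263, 3.806, 7.877)
t=2.000: state=(3.894, 3.622, 7.279)
t=2.100: state=(3.725, 3.658, 6.718)
t=2.200: state=(3.749, 3.858, 6.313)
t=2.300: state=(3.926, 4.162, 6.129)
t=2.320: state=(3.975, 4.230, 6.121)
largest grid value and its neighbours: y(0.355)=7.21488, y(0.360)=7.21787, y(0.365)=7.21686
parabola through these three points peaks at t≈0.361 with y≈7.21800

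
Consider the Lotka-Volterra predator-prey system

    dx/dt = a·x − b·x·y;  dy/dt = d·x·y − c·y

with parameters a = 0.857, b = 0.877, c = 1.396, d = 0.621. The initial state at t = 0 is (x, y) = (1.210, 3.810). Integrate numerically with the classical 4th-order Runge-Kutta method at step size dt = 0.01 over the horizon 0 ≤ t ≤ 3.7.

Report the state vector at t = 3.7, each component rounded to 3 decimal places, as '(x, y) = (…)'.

t=0.000: state=(1.210, 3.810)
step 1 (dt=0.01): k1=(-3.006, -2.456), k2=(-2.956, -2.483), k3=(-2.956, -2.483), k4=(-2.907, -2.509); state += dt/6·(k1+2k2+2k3+k4)
t=0.010: state=(1.180, 3.785)
t=0.020: state=(1.152, 3.760)
t=0.030: state=(1.124, 3.734)
continuing one RK4 step at a time; state shown every 20 steps (Δt=0.2):
t=0.200: state=(0.772, 3.250)
t=0.400: state=(0.546, 2.664)
t=0.600: state=(0.426, 2.138)
t=0.800: state=(0.361, 1.698)
t=1.000: state=(0.329, 1.340)
t=1.200: state=(0.317, 1.055)
t=1.400: state=(0.319, 0.830)
t=1.600: state=(0.333, 0.654)
t=1.800: state=(0.357, 0.516)
t=2.000: state=(0.391, 0.409)
t=2.200: state=(0.435, 0.325)
t=2.400: state=(0.490, 0.261)
t=2.600: state=(0.559, 0.210)
t=2.800: state=(0.641, 0.171)
t=3.000: state=(0.741, 0.141)
t=3.200: state=(0.859, 0.118)
t=3.400: state=(1.001, 0.100)
t=3.600: state=(1.169, 0.087)
t=3.700: state=(1.264, 0.081)

(x, y) = (1.264, 0.081)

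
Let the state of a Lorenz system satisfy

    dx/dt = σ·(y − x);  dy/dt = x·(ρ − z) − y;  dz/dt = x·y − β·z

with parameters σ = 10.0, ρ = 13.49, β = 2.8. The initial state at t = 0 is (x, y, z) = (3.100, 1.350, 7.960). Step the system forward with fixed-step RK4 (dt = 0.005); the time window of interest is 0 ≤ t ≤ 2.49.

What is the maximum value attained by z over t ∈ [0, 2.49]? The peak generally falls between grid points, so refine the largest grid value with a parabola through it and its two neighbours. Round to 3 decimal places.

t=0.000: state=(3.100, 1.350, 7.960)
step 1 (dt=0.005): k1=(-17.500, 15.793, -18.103), k2=(-16.668, 15.650, -17.915), k3=(-16.692, 15.660, -17.914), k4=(-15.882, 15.523, -17.729); state += dt/6·(k1+2k2+2k3+k4)
t=0.005: state=(3.017, 1.428, 7.870)
t=0.010: state=(2.941, 1.505, 7.783)
t=0.015: state=(2.873, 1.581, 7.697)
continuing one RK4 step at a time; state shown every 20 steps (Δt=0.1):
t=0.100: state=(2.535, 2.811, 6.499)
t=0.200: state=(3.321, 4.560, 5.841)
t=0.300: state=(4.972, 7.018, 6.523)
t=0.400: state=(7.258, 9.599, 9.492)
t=0.500: state=(9.020, 9.815, 14.452)
t=0.600: state=(8.410, 6.504, 17.371)
t=0.700: state=(5.970, 3.445, 16.146)
t=0.800: state=(3.932, 2.483, 13.391)
t=0.900: state=(3.055, 2.691, 10.867)
t=1.000: state=(3.087, 3.474, 9.016)
t=1.100: state=(3.783, 4.780, 8.041)
t=1.200: state=(5.061, 6.597, 8.284)
t=1.300: state=(6.727, 8.401, 10.202)
t=1.400: state=(8.036, 8.761, 13.450)
t=1.500: state=(7.895, 6.900, 15.775)
t=1.600: state=(6.391, 4.639, 15.481)
t=1.700: state=(4.829, 3.589, 13.631)
t=1.800: state=(4.009, 3.605, 11.635)
t=1.900: state=(3.968, 4.262, 10.132)
t=2.000: state=(4.545, 5.380, 9.436)
t=2.100: state=(5.578, 6.762, 9.831)
t=2.200: state=(6.760, 7.831, 11.436)
t=2.300: state=(7.472, 7.717, 13.603)
t=2.400: state=(7.169, 6.366, 14.851)
t=2.490: state=(6.225, 5.055, 14.564)
largest grid value and its neighbours: z(0.610)=17.40884, z(0.615)=17.41067, z(0.620)=17.40169
parabola through these three points peaks at t≈0.613 with z≈17.41126

max z = 17.411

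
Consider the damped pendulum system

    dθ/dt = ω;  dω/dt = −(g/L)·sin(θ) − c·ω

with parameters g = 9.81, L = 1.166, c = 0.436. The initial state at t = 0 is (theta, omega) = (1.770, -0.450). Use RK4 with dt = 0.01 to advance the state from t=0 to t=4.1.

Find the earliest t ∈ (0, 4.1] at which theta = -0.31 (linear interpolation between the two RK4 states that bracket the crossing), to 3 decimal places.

t=0.000: state=(1.770, -0.450)
step 1 (dt=0.01): k1=(-0.450, -8.051), k2=(-0.490, -8.037), k3=(-0.490, -8.037), k4=(-0.530, -8.024); state += dt/6·(k1+2k2+2k3+k4)
t=0.010: state=(1.765, -0.530)
t=0.020: state=(1.759, -0.610)
t=0.030: state=(1.753, -0.690)
continuing one RK4 step at a time; state shown every 20 steps (Δt=0.2):
t=0.200: state=(1.522, -2.012)
t=0.400: state=(0.978, -3.363)
t=0.600: state=(0.226, -3.980)
t=0.730: state=(-0.281, -3.726)
next step: t=0.740: state=(-0.318, -3.685) — theta has crossed -0.31
linear interpolation between t=0.730 (-0.28084) and t=0.740 (-0.31790) → t≈0.738

t = 0.738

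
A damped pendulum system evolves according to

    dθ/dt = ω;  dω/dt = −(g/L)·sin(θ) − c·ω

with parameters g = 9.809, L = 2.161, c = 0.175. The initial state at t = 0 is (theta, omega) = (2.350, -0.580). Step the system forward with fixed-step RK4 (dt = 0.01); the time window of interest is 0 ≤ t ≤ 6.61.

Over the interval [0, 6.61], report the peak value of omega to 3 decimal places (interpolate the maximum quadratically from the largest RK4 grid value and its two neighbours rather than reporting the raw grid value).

max omega = 3.194

t=0.000: state=(2.350, -0.580)
step 1 (dt=0.01): k1=(-0.580, -3.128), k2=(-0.596, -3.134), k3=(-0.596, -3.135), k4=(-0.611, -3.141); state += dt/6·(k1+2k2+2k3+k4)
t=0.010: state=(2.344, -0.611)
t=0.020: state=(2.338, -0.643)
t=0.030: state=(2.331, -0.674)
continuing one RK4 step at a time; state shown every 25 steps (Δt=0.25):
t=0.250: state=(2.103, -1.422)
t=0.500: state=(1.626, -2.407)
t=0.750: state=(0.902, -3.345)
t=1.000: state=(0.005, -3.676)
t=1.250: state=(-0.854, -3.059)
t=1.500: state=(-1.480, -1.912)
t=1.750: state=(-1.809, -0.731)
t=2.000: state=(-1.853, 0.367)
t=2.250: state=(-1.628, 1.439)
t=2.500: state=(-1.137, 2.461)
t=2.750: state=(-0.426, 3.130)
t=3.000: state=(0.362, 3.025)
t=3.250: state=(1.024, 2.183)
t=3.500: state=(1.429, 1.042)
t=3.750: state=(1.544, -0.110)
t=4.000: state=(1.378, -1.210)
t=4.250: state=(0.950, -2.178)
t=4.500: state=(0.322, -2.742)
t=4.750: state=(-0.361, -2.598)
t=5.000: state=(-0.922, -1.814)
t=5.250: state=(-1.245, -0.748)
t=5.500: state=(-1.294, 0.351)
t=5.750: state=(-1.076, 1.371)
t=6.000: state=(-0.628, 2.152)
t=6.250: state=(-0.043, 2.423)
t=6.500: state=(0.529, 2.045)
t=6.610: state=(0.736, 1.713)
largest grid value and its neighbours: omega(2.840)=3.19378, omega(2.850)=3.19384, omega(2.860)=3.19245
parabola through these three points peaks at t≈2.845 with omega≈3.19399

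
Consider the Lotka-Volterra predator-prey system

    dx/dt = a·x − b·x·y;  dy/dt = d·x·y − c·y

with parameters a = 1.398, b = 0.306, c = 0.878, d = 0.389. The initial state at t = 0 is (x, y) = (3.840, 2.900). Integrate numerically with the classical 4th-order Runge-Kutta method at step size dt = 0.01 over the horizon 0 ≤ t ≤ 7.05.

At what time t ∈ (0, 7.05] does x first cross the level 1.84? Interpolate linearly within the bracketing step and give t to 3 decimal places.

t=0.000: state=(3.840, 2.900)
step 1 (dt=0.01): k1=(1.961, 1.786), k2=(1.955, 1.802), k3=(1.955, 1.802), k4=(1.949, 1.819); state += dt/6·(k1+2k2+2k3+k4)
t=0.010: state=(3.860, 2.918)
t=0.020: state=(3.879, 2.936)
t=0.030: state=(3.898, 2.955)
continuing one RK4 step at a time; state shown every 25 steps (Δt=0.25):
t=0.250: state=(4.277, 3.459)
t=0.500: state=(4.521, 4.269)
t=0.750: state=(4.450, 5.318)
t=1.000: state=(4.021, 6.463)
t=1.250: state=(3.345, 7.434)
t=1.500: state=(2.623, 7.975)
t=1.750: state=(2.012, 8.012)
t=1.830: state=(1.851, 7.931)
next step: t=1.840: state=(1.832, 7.918) — x has crossed 1.84
linear interpolation between t=1.830 (1.85142) and t=1.840 (1.83250) → t≈1.836

t = 1.836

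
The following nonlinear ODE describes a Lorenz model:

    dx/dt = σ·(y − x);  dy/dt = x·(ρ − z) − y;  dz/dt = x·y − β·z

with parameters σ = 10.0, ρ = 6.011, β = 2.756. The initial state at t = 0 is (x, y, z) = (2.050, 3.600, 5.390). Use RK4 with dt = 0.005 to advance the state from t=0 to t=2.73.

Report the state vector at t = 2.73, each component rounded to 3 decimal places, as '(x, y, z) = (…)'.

t=0.000: state=(2.050, 3.600, 5.390)
step 1 (dt=0.005): k1=(15.500, -2.327, -7.475), k2=(15.054, -2.258, -7.296), k3=(15.067, -2.260, -7.301), k4=(14.634, -2.191, -7.127); state += dt/6·(k1+2k2+2k3+k4)
t=0.005: state=(2.125, 3.589, 5.354)
t=0.010: state=(2.196, 3.578, 5.319)
t=0.015: state=(2.264, 3.568, 5.285)
continuing one RK4 step at a time; state shown every 20 steps (Δt=0.1):
t=0.100: state=(2.977, 3.486, 4.897)
t=0.200: state=(3.309, 3.527, 4.688)
t=0.300: state=(3.484, 3.634, 4.625)
t=0.400: state=(3.623, 3.753, 4.661)
t=0.500: state=(3.744, 3.852, 4.765)
t=0.600: state=(3.836, 3.910, 4.907)
t=0.700: state=(3.888, 3.917, 5.049)
t=0.800: state=(3.894, 3.879, 5.161)
t=0.900: state=(3.860, 3.810, 5.221)
t=1.000: state=(3.800, 3.733, 5.226)
t=1.100: state=(3.732, 3.666, 5.183)
t=1.200: state=(3.672, 3.621, 5.112)
t=1.300: state=(3.632, 3.603, 5.032)
t=1.400: state=(3.615, 3.610, 4.961)
t=1.500: state=(3.621, 3.638, 4.911)
t=1.600: state=(3.646, 3.676, 4.889)
t=1.700: state=(3.680, 3.717, 4.896)
t=1.800: state=(3.717, 3.751, 4.924)
t=1.900: state=(3.747, 3.773, 4.966)
t=2.000: state=(3.767, 3.779, 5.011)
t=2.100: state=(3.773, 3.771, 5.049)
t=2.200: state=(3.765, 3.753, 5.072)
t=2.300: state=(3.749, 3.730, 5.079)
t=2.400: state=(3.729, 3.708, 5.070)
t=2.500: state=(3.709, 3.691, 5.051)
t=2.600: state=(3.694, 3.682, 5.026)
t=2.700: state=(3.686, 3.682, 5.002)
t=2.730: state=(3.685, 3.683, 4.996)

(x, y, z) = (3.685, 3.683, 4.996)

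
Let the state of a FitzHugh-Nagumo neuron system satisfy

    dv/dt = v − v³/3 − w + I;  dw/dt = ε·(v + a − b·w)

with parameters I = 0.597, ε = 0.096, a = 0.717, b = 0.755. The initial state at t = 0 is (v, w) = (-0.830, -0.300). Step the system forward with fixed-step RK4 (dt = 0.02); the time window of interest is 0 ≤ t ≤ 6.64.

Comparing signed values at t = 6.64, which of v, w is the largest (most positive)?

largest component: v

t=0.000: state=(-0.830, -0.300)
step 1 (dt=0.02): k1=(0.258, 0.011), k2=(0.258, 0.011), k3=(0.258, 0.011), k4=(0.259, 0.011); state += dt/6·(k1+2k2+2k3+k4)
t=0.020: state=(-0.825, -0.300)
t=0.040: state=(-0.820, -0.300)
t=0.060: state=(-0.814, -0.299)
continuing one RK4 step at a time; state shown every 25 steps (Δt=0.5):
t=0.500: state=(-0.690, -0.291)
t=1.000: state=(-0.515, -0.276)
t=1.500: state=(-0.273, -0.251)
t=2.000: state=(0.091, -0.213)
t=2.500: state=(0.647, -0.155)
t=3.000: state=(1.317, -0.069)
t=3.500: state=(1.754, 0.041)
t=4.000: state=(1.886, 0.160)
t=4.500: state=(1.890, 0.277)
t=5.000: state=(1.859, 0.390)
t=5.500: state=(1.819, 0.496)
t=6.000: state=(1.775, 0.597)
t=6.500: state=(1.730, 0.692)
t=6.640: state=(1.717, 0.718)
compare at T: v=1.717, w=0.718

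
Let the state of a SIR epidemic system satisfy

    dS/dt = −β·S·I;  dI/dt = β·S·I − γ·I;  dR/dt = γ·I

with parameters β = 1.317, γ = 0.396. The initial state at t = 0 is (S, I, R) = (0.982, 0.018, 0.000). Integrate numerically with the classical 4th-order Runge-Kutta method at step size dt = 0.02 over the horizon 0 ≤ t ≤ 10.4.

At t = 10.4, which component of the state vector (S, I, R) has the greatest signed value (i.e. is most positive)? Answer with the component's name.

largest component: R

t=0.000: state=(0.982, 0.018, 0.000)
step 1 (dt=0.02): k1=(-0.023, 0.016, 0.007), k2=(-0.023, 0.016, 0.007), k3=(-0.023, 0.016, 0.007), k4=(-0.024, 0.016, 0.007); state += dt/6·(k1+2k2+2k3+k4)
t=0.020: state=(0.982, 0.018, 0.000)
t=0.040: state=(0.981, 0.019, 0.000)
t=0.060: state=(0.981, 0.019, 0.000)
continuing one RK4 step at a time; state shown every 25 steps (Δt=0.5):
t=0.500: state=(0.967, 0.028, 0.004)
t=1.000: state=(0.945, 0.043, 0.011)
t=1.500: state=(0.912, 0.065, 0.022)
t=2.000: state=(0.866, 0.096, 0.038)
t=2.500: state=(0.802, 0.137, 0.061)
t=3.000: state=(0.721, 0.186, 0.093)
t=3.500: state=(0.627, 0.238, 0.135)
t=4.000: state=(0.528, 0.286, 0.187)
t=4.500: state=(0.432, 0.321, 0.247)
t=5.000: state=(0.347, 0.340, 0.313)
t=5.500: state=(0.277, 0.342, 0.381)
t=6.000: state=(0.222, 0.331, 0.448)
t=6.500: state=(0.179, 0.309, 0.511)
t=7.000: state=(0.148, 0.283, 0.570)
t=7.500: state=(0.124, 0.253, 0.623)
t=8.000: state=(0.106, 0.224, 0.670)
t=8.500: state=(0.092, 0.196, 0.712)
t=9.000: state=(0.082, 0.170, 0.748)
t=9.500: state=(0.074, 0.147, 0.779)
t=10.000: state=(0.067, 0.126, 0.806)
t=10.400: state=(0.063, 0.112, 0.825)
compare at T: S=0.063, I=0.112, R=0.825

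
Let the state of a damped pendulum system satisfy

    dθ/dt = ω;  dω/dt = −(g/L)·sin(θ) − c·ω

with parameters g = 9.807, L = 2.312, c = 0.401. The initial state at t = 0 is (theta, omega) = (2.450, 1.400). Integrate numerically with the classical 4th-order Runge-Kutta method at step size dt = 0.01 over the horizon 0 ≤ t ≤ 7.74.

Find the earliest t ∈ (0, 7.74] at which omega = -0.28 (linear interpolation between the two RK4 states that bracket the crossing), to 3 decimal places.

t = 1.030

t=0.000: state=(2.450, 1.400)
step 1 (dt=0.01): k1=(1.400, -3.267), k2=(1.384, -3.237), k3=(1.384, -3.238), k4=(1.368, -3.208); state += dt/6·(k1+2k2+2k3+k4)
t=0.010: state=(2.464, 1.368)
t=0.020: state=(2.477, 1.336)
t=0.030: state=(2.491, 1.305)
continuing one RK4 step at a time; state shown every 25 steps (Δt=0.25):
t=0.250: state=(2.712, 0.745)
t=0.500: state=(2.842, 0.324)
t=0.750: state=(2.883, 0.021)
t=1.000: state=(2.855, -0.247)
t=1.020: state=(2.850, -0.269)
next step: t=1.030: state=(2.847, -0.280) — omega has crossed -0.28
linear interpolation between t=1.020 (-0.26894) and t=1.030 (-0.28008) → t≈1.030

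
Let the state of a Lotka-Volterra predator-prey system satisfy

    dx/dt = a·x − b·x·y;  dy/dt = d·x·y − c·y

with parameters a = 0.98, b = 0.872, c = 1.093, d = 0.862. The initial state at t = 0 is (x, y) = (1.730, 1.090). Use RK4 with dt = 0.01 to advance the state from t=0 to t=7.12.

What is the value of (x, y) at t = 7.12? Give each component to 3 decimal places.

t=0.000: state=(1.730, 1.090)
step 1 (dt=0.01): k1=(0.051, 0.434), k2=(0.048, 0.435), k3=(0.048, 0.435), k4=(0.045, 0.436); state += dt/6·(k1+2k2+2k3+k4)
t=0.010: state=(1.730, 1.094)
t=0.020: state=(1.731, 1.099)
t=0.030: state=(1.731, 1.103)
continuing one RK4 step at a time; state shown every 25 steps (Δt=0.25):
t=0.250: state=(1.722, 1.204)
t=0.500: state=(1.670, 1.321)
t=0.750: state=(1.581, 1.428)
t=1.000: state=(1.466, 1.509)
t=1.250: state=(1.340, 1.554)
t=1.500: state=(1.219, 1.557)
t=1.750: state=(1.112, 1.523)
t=2.000: state=(1.026, 1.458)
t=2.250: state=(0.963, 1.374)
t=2.500: state=(0.921, 1.281)
t=2.750: state=(0.899, 1.185)
t=3.000: state=(0.896, 1.094)
t=3.250: state=(0.911, 1.011)
t=3.500: state=(0.941, 0.939)
t=3.750: state=(0.986, 0.879)
t=4.000: state=(1.046, 0.832)
t=4.250: state=(1.119, 0.799)
t=4.500: state=(1.203, 0.781)
t=4.750: state=(1.298, 0.778)
t=5.000: state=(1.398, 0.791)
t=5.250: state=(1.498, 0.823)
t=5.500: state=(1.591, 0.874)
t=5.750: state=(1.668, 0.945)
t=6.000: state=(1.718, 1.036)
t=6.250: state=(1.731, 1.144)
t=6.500: state=(1.702, 1.261)
t=6.750: state=(1.631, 1.375)
t=7.000: state=(1.527, 1.471)
t=7.120: state=(1.470, 1.507)

(x, y) = (1.470, 1.507)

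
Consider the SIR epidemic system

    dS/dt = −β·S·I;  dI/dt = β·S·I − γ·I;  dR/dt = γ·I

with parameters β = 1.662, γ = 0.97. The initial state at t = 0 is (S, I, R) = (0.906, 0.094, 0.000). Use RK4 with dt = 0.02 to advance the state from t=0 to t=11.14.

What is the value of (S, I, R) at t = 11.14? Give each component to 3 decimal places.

(S, I, R) = (0.253, 0.003, 0.744)

t=0.000: state=(0.906, 0.094, 0.000)
step 1 (dt=0.02): k1=(-0.142, 0.050, 0.091), k2=(-0.142, 0.050, 0.092), k3=(-0.142, 0.050, 0.092), k4=(-0.143, 0.050, 0.092); state += dt/6·(k1+2k2+2k3+k4)
t=0.020: state=(0.903, 0.095, 0.002)
t=0.040: state=(0.900, 0.096, 0.004)
t=0.060: state=(0.897, 0.097, 0.006)
continuing one RK4 step at a time; state shown every 25 steps (Δt=0.5):
t=0.500: state=(0.829, 0.119, 0.052)
t=1.000: state=(0.744, 0.141, 0.115)
t=1.500: state=(0.657, 0.155, 0.187)
t=2.000: state=(0.576, 0.160, 0.264)
t=2.500: state=(0.506, 0.154, 0.341)
t=3.000: state=(0.447, 0.141, 0.412)
t=3.500: state=(0.401, 0.123, 0.476)
t=4.000: state=(0.364, 0.104, 0.531)
t=4.500: state=(0.337, 0.086, 0.577)
t=5.000: state=(0.316, 0.069, 0.615)
t=5.500: state=(0.300, 0.055, 0.645)
t=6.000: state=(0.288, 0.043, 0.669)
t=6.500: state=(0.279, 0.034, 0.687)
t=7.000: state=(0.272, 0.026, 0.702)
t=7.500: state=(0.267, 0.020, 0.713)
t=8.000: state=(0.263, 0.015, 0.721)
t=8.500: state=(0.260, 0.012, 0.728)
t=9.000: state=(0.258, 0.009, 0.733)
t=9.500: state=(0.256, 0.007, 0.737)
t=10.000: state=(0.255, 0.005, 0.740)
t=10.500: state=(0.254, 0.004, 0.742)
t=11.000: state=(0.253, 0.003, 0.744)
t=11.140: state=(0.253, 0.003, 0.744)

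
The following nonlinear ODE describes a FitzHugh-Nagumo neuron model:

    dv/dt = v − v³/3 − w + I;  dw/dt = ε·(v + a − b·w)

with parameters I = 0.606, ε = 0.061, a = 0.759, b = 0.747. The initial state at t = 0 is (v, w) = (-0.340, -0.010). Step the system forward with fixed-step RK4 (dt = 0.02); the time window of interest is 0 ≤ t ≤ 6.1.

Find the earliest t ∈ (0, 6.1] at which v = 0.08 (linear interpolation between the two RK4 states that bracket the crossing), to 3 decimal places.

t = 0.943

t=0.000: state=(-0.340, -0.010)
step 1 (dt=0.02): k1=(0.289, 0.026), k2=(0.291, 0.026), k3=(0.291, 0.026), k4=(0.294, 0.026); state += dt/6·(k1+2k2+2k3+k4)
t=0.020: state=(-0.334, -0.009)
t=0.040: state=(-0.328, -0.009)
t=0.060: state=(-0.322, -0.008)
continuing one RK4 step at a time; state shown every 10 steps (Δt=0.2):
t=0.200: state=(-0.277, -0.004)
t=0.400: state=(-0.203, 0.002)
t=0.600: state=(-0.115, 0.009)
t=0.800: state=(-0.009, 0.018)
t=0.940: state=(0.078, 0.024)
next step: t=0.960: state=(0.091, 0.025) — v has crossed 0.08
linear interpolation between t=0.940 (0.07787) and t=0.960 (0.09119) → t≈0.943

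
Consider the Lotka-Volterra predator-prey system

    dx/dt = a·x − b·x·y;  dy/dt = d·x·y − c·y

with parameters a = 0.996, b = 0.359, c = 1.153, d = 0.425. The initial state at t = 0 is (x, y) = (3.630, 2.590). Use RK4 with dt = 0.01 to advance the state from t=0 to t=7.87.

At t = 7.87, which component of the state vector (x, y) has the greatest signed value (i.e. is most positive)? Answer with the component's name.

t=0.000: state=(3.630, 2.590)
step 1 (dt=0.01): k1=(0.240, 1.009), k2=(0.234, 1.013), k3=(0.234, 1.013), k4=(0.227, 1.016); state += dt/6·(k1+2k2+2k3+k4)
t=0.010: state=(3.632, 2.600)
t=0.020: state=(3.635, 2.610)
t=0.030: state=(3.637, 2.621)
continuing one RK4 step at a time; state shown every 50 steps (Δt=0.5):
t=0.500: state=(3.573, 3.148)
t=1.000: state=(3.185, 3.644)
t=1.500: state=(2.668, 3.813)
t=2.000: state=(2.246, 3.600)
t=2.500: state=(2.009, 3.168)
t=3.000: state=(1.953, 2.704)
t=3.500: state=(2.051, 2.319)
t=4.000: state=(2.282, 2.060)
t=4.500: state=(2.627, 1.947)
t=5.000: state=(3.042, 1.997)
t=5.500: state=(3.434, 2.236)
t=6.000: state=(3.646, 2.678)
t=6.500: state=(3.527, 3.245)
t=7.000: state=(3.099, 3.701)
t=7.500: state=(2.585, 3.801)
t=7.870: state=(2.276, 3.631)
compare at T: x=2.276, y=3.631

largest component: y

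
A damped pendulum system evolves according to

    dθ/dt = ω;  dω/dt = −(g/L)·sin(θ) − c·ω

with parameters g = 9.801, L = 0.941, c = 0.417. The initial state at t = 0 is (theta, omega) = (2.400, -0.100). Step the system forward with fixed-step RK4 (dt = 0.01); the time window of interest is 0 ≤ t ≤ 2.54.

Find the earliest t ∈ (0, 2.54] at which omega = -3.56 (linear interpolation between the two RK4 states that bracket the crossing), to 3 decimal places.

t = 0.443

t=0.000: state=(2.400, -0.100)
step 1 (dt=0.01): k1=(-0.100, -6.994), k2=(-0.135, -6.983), k3=(-0.135, -6.984), k4=(-0.170, -6.975); state += dt/6·(k1+2k2+2k3+k4)
t=0.010: state=(2.399, -0.170)
t=0.020: state=(2.397, -0.240)
t=0.030: state=(2.394, -0.309)
continuing one RK4 step at a time; state shown every 10 steps (Δt=0.1):
t=0.100: state=(2.355, -0.797)
t=0.200: state=(2.240, -1.523)
t=0.300: state=(2.048, -2.313)
t=0.400: state=(1.774, -3.175)
t=0.440: state=(1.640, -3.532)
next step: t=0.450: state=(1.605, -3.621) — omega has crossed -3.56
linear interpolation between t=0.440 (-3.53174) and t=0.450 (-3.62084) → t≈0.443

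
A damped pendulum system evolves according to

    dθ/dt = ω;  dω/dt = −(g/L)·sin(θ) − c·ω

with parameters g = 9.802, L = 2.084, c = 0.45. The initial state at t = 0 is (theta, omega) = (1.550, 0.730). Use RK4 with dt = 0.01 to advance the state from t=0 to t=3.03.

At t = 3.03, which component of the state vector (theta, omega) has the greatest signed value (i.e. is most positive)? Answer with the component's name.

t=0.000: state=(1.550, 0.730)
step 1 (dt=0.01): k1=(0.730, -5.031), k2=(0.705, -5.020), k3=(0.705, -5.020), k4=(0.680, -5.009); state += dt/6·(k1+2k2+2k3+k4)
t=0.010: state=(1.557, 0.680)
t=0.020: state=(1.564, 0.630)
t=0.030: state=(1.570, 0.580)
continuing one RK4 step at a time; state shown every 10 steps (Δt=0.1):
t=0.100: state=(1.598, 0.238)
t=0.200: state=(1.598, -0.232)
t=0.300: state=(1.552, -0.682)
t=0.400: state=(1.463, -1.111)
t=0.500: state=(1.331, -1.515)
t=0.600: state=(1.161, -1.884)
t=0.700: state=(0.956, -2.201)
t=0.800: state=(0.723, -2.447)
t=0.900: state=(0.470, -2.597)
t=1.000: state=(0.207, -2.634)
t=1.100: state=(-0.053, -2.553)
t=1.200: state=(-0.299, -2.359)
t=1.300: state=(-0.522, -2.071)
t=1.400: state=(-0.711, -1.713)
t=1.500: state=(-0.863, -1.311)
t=1.600: state=(-0.973, -0.887)
t=1.700: state=(-1.040, -0.458)
t=1.800: state=(-1.065, -0.038)
t=1.900: state=(-1.048, 0.365)
t=2.000: state=(-0.993, 0.741)
t=2.100: state=(-0.901, 1.083)
t=2.200: state=(-0.778, 1.378)
t=2.300: state=(-0.627, 1.614)
t=2.400: state=(-0.457, 1.781)
t=2.500: state=(-0.274, 1.867)
t=2.600: state=(-0.087, 1.867)
t=2.700: state=(0.096, 1.781)
t=2.800: state=(0.267, 1.619)
t=2.900: state=(0.418, 1.393)
t=3.000: state=(0.544, 1.117)
t=3.030: state=(0.576, 1.028)
compare at T: theta=0.576, omega=1.028

largest component: omega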